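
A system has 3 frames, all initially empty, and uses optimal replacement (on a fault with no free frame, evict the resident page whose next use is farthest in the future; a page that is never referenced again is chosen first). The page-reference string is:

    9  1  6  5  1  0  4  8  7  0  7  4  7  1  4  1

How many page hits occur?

9 → fault, frames [9]
1 → fault, frames [9, 1]
6 → fault, frames [9, 1, 6]
5 → fault, evict 6, frames [9, 1, 5]
1 → hit
0 → fault, evict 5, frames [9, 1, 0]
4 → fault, evict 9, frames [1, 0, 4]
8 → fault, evict 1, frames [0, 4, 8]
7 → fault, evict 8, frames [0, 4, 7]
0 → hit
7 → hit
4 → hit
7 → hit
1 → fault, evict 7, frames [0, 4, 1]
4 → hit
1 → hit
Hits: 7.

7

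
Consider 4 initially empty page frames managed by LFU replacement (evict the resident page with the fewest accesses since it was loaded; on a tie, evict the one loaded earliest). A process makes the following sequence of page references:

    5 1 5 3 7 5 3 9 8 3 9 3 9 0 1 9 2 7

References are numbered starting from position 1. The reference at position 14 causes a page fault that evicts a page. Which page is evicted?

8

pos 1: 5 → miss, frames {5}
pos 2: 1 → miss, frames {5,1}
pos 3: 5 → hit
pos 4: 3 → miss, frames {5,1,3}
pos 5: 7 → miss, frames {5,1,3,7}
pos 6: 5 → hit
pos 7: 3 → hit
pos 8: 9 → miss, evict 1, frames {5,3,7,9}
pos 9: 8 → miss, evict 7, frames {5,3,9,8}
pos 10: 3 → hit
pos 11: 9 → hit
pos 12: 3 → hit
pos 13: 9 → hit
pos 14: 0 → miss, evict 8, frames {5,3,9,0}
At position 14, page 8 is evicted.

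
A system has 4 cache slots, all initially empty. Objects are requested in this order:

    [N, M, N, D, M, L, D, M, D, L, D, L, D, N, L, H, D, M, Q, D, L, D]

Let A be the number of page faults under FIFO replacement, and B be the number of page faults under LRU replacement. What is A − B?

Under FIFO: F F . F . F . . . . . . . . . F . . F . . . → 6 faults.
Under LRU: F F . F . F . . . . . . . . . F . F F . F . → 8 faults.
A − B = 6 − 8 = -2.

-2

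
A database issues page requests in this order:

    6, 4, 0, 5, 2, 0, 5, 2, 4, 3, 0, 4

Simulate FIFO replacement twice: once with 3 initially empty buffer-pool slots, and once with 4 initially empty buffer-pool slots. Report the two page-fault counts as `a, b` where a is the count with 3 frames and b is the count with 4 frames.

3 frames: F F F F F . . . F F F . → 8 faults.
4 frames: F F F F F . . . . F . F → 7 faults.
7 < 8: adding a frame reduced faults, as is typical.

8, 7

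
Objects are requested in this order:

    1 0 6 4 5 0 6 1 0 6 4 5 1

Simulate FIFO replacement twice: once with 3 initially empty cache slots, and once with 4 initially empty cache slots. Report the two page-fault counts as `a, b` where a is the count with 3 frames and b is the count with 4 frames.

3 frames: F F F F F F F F . . F F . → 10 faults.
4 frames: F F F F F . . F F F F F F → 11 faults.
11 > 10: adding a frame increased faults — Belady's anomaly.

10, 11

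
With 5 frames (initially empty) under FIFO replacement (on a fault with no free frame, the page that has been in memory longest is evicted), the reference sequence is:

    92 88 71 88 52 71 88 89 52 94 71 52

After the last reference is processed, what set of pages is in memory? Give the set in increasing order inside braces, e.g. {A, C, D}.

92: fault, frames (92)
88: fault, frames (92 88)
71: fault, frames (92 88 71)
88: hit
52: fault, frames (92 88 71 52)
71: hit
88: hit
89: fault, frames (92 88 71 52 89)
52: hit
94: fault, evict 92, frames (88 71 52 89 94)
71: hit
52: hit

{52, 71, 88, 89, 94}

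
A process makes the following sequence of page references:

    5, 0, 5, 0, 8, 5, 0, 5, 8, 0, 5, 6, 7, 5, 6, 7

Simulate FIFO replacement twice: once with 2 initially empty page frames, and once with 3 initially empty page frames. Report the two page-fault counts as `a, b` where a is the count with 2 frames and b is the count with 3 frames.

12, 6

2 frames: F F . . F F F . F . F F F F F F → 12 faults.
3 frames: F F . . F . . . . . . F F F . . → 6 faults.
6 < 12: adding a frame reduced faults, as is typical.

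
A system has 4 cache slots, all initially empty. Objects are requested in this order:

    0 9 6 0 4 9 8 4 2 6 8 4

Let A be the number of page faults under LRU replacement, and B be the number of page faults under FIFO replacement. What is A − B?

1

Under LRU: F F F . F . F . F F . . → 7 faults.
Under FIFO: F F F . F . F . F . . . → 6 faults.
A − B = 7 − 6 = 1.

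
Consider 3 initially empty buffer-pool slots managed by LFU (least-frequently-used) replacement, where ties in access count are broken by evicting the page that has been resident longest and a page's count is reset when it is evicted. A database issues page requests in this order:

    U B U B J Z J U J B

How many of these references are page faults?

5

U: fault, frames {U}
B: fault, frames {U,B}
U: hit
B: hit
J: fault, frames {U,B,J}
Z: fault, evict J, frames {U,B,Z}
J: fault, evict Z, frames {U,B,J}
U: hit
J: hit
B: hit
Page faults: 5.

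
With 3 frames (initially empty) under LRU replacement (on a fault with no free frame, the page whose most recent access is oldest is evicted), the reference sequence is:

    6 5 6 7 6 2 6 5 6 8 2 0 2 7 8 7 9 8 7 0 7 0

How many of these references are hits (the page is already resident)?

6 → miss, frames [6]
5 → miss, frames [6, 5]
6 → hit
7 → miss, frames [5, 6, 7]
6 → hit
2 → miss, evict 5, frames [7, 6, 2]
6 → hit
5 → miss, evict 7, frames [2, 6, 5]
6 → hit
8 → miss, evict 2, frames [5, 6, 8]
2 → miss, evict 5, frames [6, 8, 2]
0 → miss, evict 6, frames [8, 2, 0]
2 → hit
7 → miss, evict 8, frames [0, 2, 7]
8 → miss, evict 0, frames [2, 7, 8]
7 → hit
9 → miss, evict 2, frames [8, 7, 9]
8 → hit
7 → hit
0 → miss, evict 9, frames [8, 7, 0]
7 → hit
0 → hit
Hits: 10.

10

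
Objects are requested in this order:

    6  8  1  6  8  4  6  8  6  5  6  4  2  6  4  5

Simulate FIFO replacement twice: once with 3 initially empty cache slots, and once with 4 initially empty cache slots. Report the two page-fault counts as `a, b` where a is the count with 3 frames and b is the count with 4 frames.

11, 7

3 frames: F F F . . F F F . F . F F F . F → 11 faults.
4 frames: F F F . . F . . . F F . F . . . → 7 faults.
7 < 11: adding a frame reduced faults, as is typical.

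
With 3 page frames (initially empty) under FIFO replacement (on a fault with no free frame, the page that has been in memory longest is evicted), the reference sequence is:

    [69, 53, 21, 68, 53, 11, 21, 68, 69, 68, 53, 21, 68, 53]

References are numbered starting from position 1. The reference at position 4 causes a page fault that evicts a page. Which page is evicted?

69

pos 1: 69: miss, frames (69)
pos 2: 53: miss, frames (69 53)
pos 3: 21: miss, frames (69 53 21)
pos 4: 68: miss, evict 69, frames (53 21 68)
At position 4, page 69 is evicted.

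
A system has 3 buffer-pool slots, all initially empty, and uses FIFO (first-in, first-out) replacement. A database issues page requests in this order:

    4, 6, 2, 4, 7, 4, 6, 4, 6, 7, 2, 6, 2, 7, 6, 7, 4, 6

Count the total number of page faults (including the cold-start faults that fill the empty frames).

4: fault, frames {4}
6: fault, frames {4,6}
2: fault, frames {4,6,2}
4: hit
7: fault, evict 4, frames {6,2,7}
4: fault, evict 6, frames {2,7,4}
6: fault, evict 2, frames {7,4,6}
4: hit
6: hit
7: hit
2: fault, evict 7, frames {4,6,2}
6: hit
2: hit
7: fault, evict 4, frames {6,2,7}
6: hit
7: hit
4: fault, evict 6, frames {2,7,4}
6: fault, evict 2, frames {7,4,6}
Page faults: 10.

10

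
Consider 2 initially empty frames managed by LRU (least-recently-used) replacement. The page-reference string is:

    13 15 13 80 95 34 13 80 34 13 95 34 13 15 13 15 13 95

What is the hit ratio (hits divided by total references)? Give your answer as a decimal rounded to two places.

0.22

13: miss, frames (13)
15: miss, frames (13 15)
13: hit
80: miss, evict 15, frames (13 80)
95: miss, evict 13, frames (80 95)
34: miss, evict 80, frames (95 34)
13: miss, evict 95, frames (34 13)
80: miss, evict 34, frames (13 80)
34: miss, evict 13, frames (80 34)
13: miss, evict 80, frames (34 13)
95: miss, evict 34, frames (13 95)
34: miss, evict 13, frames (95 34)
13: miss, evict 95, frames (34 13)
15: miss, evict 34, frames (13 15)
13: hit
15: hit
13: hit
95: miss, evict 15, frames (13 95)
Hits: 4 of 18 references → 4/18 = 0.2222.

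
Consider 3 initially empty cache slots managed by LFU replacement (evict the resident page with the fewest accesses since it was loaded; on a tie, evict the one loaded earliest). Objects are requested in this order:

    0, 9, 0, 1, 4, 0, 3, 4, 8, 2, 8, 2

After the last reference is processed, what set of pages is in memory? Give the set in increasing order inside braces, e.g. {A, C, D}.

0 → miss, frames [0]
9 → miss, frames [0, 9]
0 → hit
1 → miss, frames [0, 9, 1]
4 → miss, evict 9, frames [0, 1, 4]
0 → hit
3 → miss, evict 1, frames [0, 4, 3]
4 → hit
8 → miss, evict 3, frames [0, 4, 8]
2 → miss, evict 8, frames [0, 4, 2]
8 → miss, evict 2, frames [0, 4, 8]
2 → miss, evict 8, frames [0, 4, 2]

{0, 2, 4}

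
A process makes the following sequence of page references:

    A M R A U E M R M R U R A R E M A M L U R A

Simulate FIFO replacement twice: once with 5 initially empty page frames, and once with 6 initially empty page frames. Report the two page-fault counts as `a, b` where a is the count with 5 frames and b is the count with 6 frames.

7, 6

5 frames: F F F . F F . . . . . . . . . . . . F . . F → 7 faults.
6 frames: F F F . F F . . . . . . . . . . . . F . . . → 6 faults.
6 < 7: adding a frame reduced faults, as is typical.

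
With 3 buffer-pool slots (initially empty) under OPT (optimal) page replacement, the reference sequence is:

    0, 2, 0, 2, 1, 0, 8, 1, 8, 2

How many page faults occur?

4

0 → miss, frames (0)
2 → miss, frames (0 2)
0 → hit
2 → hit
1 → miss, frames (0 2 1)
0 → hit
8 → miss, evict 0, frames (2 1 8)
1 → hit
8 → hit
2 → hit
Page faults: 4.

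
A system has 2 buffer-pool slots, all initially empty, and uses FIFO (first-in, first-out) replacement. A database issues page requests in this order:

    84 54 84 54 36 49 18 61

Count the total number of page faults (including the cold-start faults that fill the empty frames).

6

84 -> miss, frames [84]
54 -> miss, frames [84, 54]
84 -> hit
54 -> hit
36 -> miss, evict 84, frames [54, 36]
49 -> miss, evict 54, frames [36, 49]
18 -> miss, evict 36, frames [49, 18]
61 -> miss, evict 49, frames [18, 61]
Page faults: 6.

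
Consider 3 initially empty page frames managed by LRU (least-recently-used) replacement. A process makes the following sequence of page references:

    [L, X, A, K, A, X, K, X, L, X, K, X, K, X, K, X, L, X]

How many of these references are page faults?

L: miss, frames [L]
X: miss, frames [L, X]
A: miss, frames [L, X, A]
K: miss, evict L, frames [X, A, K]
A: hit
X: hit
K: hit
X: hit
L: miss, evict A, frames [K, X, L]
X: hit
K: hit
X: hit
K: hit
X: hit
K: hit
X: hit
L: hit
X: hit
Page faults: 5.

5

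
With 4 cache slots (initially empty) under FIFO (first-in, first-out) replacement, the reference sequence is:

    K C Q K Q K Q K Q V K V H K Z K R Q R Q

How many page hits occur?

11

K -> miss, frames [K]
C -> miss, frames [K, C]
Q -> miss, frames [K, C, Q]
K -> hit
Q -> hit
K -> hit
Q -> hit
K -> hit
Q -> hit
V -> miss, frames [K, C, Q, V]
K -> hit
V -> hit
H -> miss, evict K, frames [C, Q, V, H]
K -> miss, evict C, frames [Q, V, H, K]
Z -> miss, evict Q, frames [V, H, K, Z]
K -> hit
R -> miss, evict V, frames [H, K, Z, R]
Q -> miss, evict H, frames [K, Z, R, Q]
R -> hit
Q -> hit
Hits: 11.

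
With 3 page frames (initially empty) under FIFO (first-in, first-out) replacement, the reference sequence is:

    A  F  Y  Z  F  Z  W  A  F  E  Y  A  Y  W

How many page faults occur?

A -> miss, frames [A]
F -> miss, frames [A, F]
Y -> miss, frames [A, F, Y]
Z -> miss, evict A, frames [F, Y, Z]
F -> hit
Z -> hit
W -> miss, evict F, frames [Y, Z, W]
A -> miss, evict Y, frames [Z, W, A]
F -> miss, evict Z, frames [W, A, F]
E -> miss, evict W, frames [A, F, E]
Y -> miss, evict A, frames [F, E, Y]
A -> miss, evict F, frames [E, Y, A]
Y -> hit
W -> miss, evict E, frames [Y, A, W]
Page faults: 11.

11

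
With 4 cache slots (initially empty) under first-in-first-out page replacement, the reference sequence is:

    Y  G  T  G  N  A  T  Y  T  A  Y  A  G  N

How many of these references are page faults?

7

Y -> miss, frames [Y]
G -> miss, frames [Y, G]
T -> miss, frames [Y, G, T]
G -> hit
N -> miss, frames [Y, G, T, N]
A -> miss, evict Y, frames [G, T, N, A]
T -> hit
Y -> miss, evict G, frames [T, N, A, Y]
T -> hit
A -> hit
Y -> hit
A -> hit
G -> miss, evict T, frames [N, A, Y, G]
N -> hit
Page faults: 7.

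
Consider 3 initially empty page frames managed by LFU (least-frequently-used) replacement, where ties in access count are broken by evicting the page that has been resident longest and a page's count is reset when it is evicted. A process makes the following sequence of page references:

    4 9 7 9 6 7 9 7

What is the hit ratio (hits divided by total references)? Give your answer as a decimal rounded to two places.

4: fault, frames {4}
9: fault, frames {4,9}
7: fault, frames {4,9,7}
9: hit
6: fault, evict 4, frames {9,7,6}
7: hit
9: hit
7: hit
Hits: 4 of 8 references → 4/8 = 0.5000.

0.50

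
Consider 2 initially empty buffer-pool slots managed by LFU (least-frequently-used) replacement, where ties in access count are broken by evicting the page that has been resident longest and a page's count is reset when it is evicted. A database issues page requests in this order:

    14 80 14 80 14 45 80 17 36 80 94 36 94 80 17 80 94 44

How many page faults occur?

15

14 → miss, frames [14]
80 → miss, frames [14, 80]
14 → hit
80 → hit
14 → hit
45 → miss, evict 80, frames [14, 45]
80 → miss, evict 45, frames [14, 80]
17 → miss, evict 80, frames [14, 17]
36 → miss, evict 17, frames [14, 36]
80 → miss, evict 36, frames [14, 80]
94 → miss, evict 80, frames [14, 94]
36 → miss, evict 94, frames [14, 36]
94 → miss, evict 36, frames [14, 94]
80 → miss, evict 94, frames [14, 80]
17 → miss, evict 80, frames [14, 17]
80 → miss, evict 17, frames [14, 80]
94 → miss, evict 80, frames [14, 94]
44 → miss, evict 94, frames [14, 44]
Page faults: 15.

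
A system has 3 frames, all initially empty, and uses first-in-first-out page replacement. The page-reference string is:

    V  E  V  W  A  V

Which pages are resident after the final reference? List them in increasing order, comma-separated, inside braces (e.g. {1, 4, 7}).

{A, V, W}

V: fault, frames {V}
E: fault, frames {V,E}
V: hit
W: fault, frames {V,E,W}
A: fault, evict V, frames {E,W,A}
V: fault, evict E, frames {W,A,V}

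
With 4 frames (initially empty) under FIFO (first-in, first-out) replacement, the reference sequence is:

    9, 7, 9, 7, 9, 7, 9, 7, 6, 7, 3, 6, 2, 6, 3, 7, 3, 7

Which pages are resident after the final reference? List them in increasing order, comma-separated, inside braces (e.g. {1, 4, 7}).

9: miss, frames [9]
7: miss, frames [9, 7]
9: hit
7: hit
9: hit
7: hit
9: hit
7: hit
6: miss, frames [9, 7, 6]
7: hit
3: miss, frames [9, 7, 6, 3]
6: hit
2: miss, evict 9, frames [7, 6, 3, 2]
6: hit
3: hit
7: hit
3: hit
7: hit

{2, 3, 6, 7}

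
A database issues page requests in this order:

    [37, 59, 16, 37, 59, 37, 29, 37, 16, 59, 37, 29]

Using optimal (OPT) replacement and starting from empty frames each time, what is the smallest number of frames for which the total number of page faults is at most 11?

2

f=1: 12 faults
f=2: 8 faults
f=3: 5 faults
f=4: 4 faults
Smallest f with faults ≤ 11 is 2.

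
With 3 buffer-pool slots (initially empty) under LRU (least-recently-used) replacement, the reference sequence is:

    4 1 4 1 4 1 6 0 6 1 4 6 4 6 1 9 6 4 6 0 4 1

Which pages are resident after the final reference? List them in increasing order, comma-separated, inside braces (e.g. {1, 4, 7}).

{0, 1, 4}

4 → miss, frames [4]
1 → miss, frames [4, 1]
4 → hit
1 → hit
4 → hit
1 → hit
6 → miss, frames [4, 1, 6]
0 → miss, evict 4, frames [1, 6, 0]
6 → hit
1 → hit
4 → miss, evict 0, frames [6, 1, 4]
6 → hit
4 → hit
6 → hit
1 → hit
9 → miss, evict 4, frames [6, 1, 9]
6 → hit
4 → miss, evict 1, frames [9, 6, 4]
6 → hit
0 → miss, evict 9, frames [4, 6, 0]
4 → hit
1 → miss, evict 6, frames [0, 4, 1]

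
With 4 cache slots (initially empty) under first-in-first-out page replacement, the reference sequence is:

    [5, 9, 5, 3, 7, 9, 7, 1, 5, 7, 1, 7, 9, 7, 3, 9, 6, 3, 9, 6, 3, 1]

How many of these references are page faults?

10

5 → fault, frames {5}
9 → fault, frames {5,9}
5 → hit
3 → fault, frames {5,9,3}
7 → fault, frames {5,9,3,7}
9 → hit
7 → hit
1 → fault, evict 5, frames {9,3,7,1}
5 → fault, evict 9, frames {3,7,1,5}
7 → hit
1 → hit
7 → hit
9 → fault, evict 3, frames {7,1,5,9}
7 → hit
3 → fault, evict 7, frames {1,5,9,3}
9 → hit
6 → fault, evict 1, frames {5,9,3,6}
3 → hit
9 → hit
6 → hit
3 → hit
1 → fault, evict 5, frames {9,3,6,1}
Page faults: 10.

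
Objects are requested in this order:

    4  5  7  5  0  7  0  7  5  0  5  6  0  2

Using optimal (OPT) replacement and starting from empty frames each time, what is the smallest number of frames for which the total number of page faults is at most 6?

f=1: 14 faults
f=2: 7 faults
f=3: 6 faults
f=4: 6 faults
f=5: 6 faults
f=6: 6 faults
Smallest f with faults ≤ 6 is 3.

3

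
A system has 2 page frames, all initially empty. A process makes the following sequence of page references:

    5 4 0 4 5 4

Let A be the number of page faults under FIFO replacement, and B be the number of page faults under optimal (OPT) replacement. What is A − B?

Under FIFO: F F F . F F → 5 faults.
Under OPT: F F F . F . → 4 faults.
A − B = 5 − 4 = 1.

1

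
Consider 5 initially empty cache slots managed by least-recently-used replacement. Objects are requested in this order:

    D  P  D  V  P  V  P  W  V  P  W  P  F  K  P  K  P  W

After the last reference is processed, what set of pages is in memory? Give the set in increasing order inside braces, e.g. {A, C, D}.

{F, K, P, V, W}

D: fault, frames [D]
P: fault, frames [D, P]
D: hit
V: fault, frames [P, D, V]
P: hit
V: hit
P: hit
W: fault, frames [D, V, P, W]
V: hit
P: hit
W: hit
P: hit
F: fault, frames [D, V, W, P, F]
K: fault, evict D, frames [V, W, P, F, K]
P: hit
K: hit
P: hit
W: hit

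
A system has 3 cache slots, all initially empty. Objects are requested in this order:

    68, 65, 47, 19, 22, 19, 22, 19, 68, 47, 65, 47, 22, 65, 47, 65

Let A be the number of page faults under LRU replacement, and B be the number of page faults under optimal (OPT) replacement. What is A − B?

Under LRU: F F F F F . . . F F F . F . . . → 9 faults.
Under OPT: F F F F F . . . . F F . . . . . → 7 faults.
A − B = 9 − 7 = 2.

2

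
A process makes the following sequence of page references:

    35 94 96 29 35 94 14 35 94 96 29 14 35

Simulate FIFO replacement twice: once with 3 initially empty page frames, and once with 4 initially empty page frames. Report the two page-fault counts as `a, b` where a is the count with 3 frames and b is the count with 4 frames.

10, 11

3 frames: F F F F F F F . . F F . F → 10 faults.
4 frames: F F F F . . F F F F F F F → 11 faults.
11 > 10: adding a frame increased faults — Belady's anomaly.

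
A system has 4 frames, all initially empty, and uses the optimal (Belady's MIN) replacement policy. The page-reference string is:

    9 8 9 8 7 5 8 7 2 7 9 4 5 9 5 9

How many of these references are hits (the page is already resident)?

9: fault, frames [9]
8: fault, frames [9, 8]
9: hit
8: hit
7: fault, frames [9, 8, 7]
5: fault, frames [9, 8, 7, 5]
8: hit
7: hit
2: fault, evict 8, frames [9, 7, 5, 2]
7: hit
9: hit
4: fault, evict 2, frames [9, 7, 5, 4]
5: hit
9: hit
5: hit
9: hit
Hits: 10.

10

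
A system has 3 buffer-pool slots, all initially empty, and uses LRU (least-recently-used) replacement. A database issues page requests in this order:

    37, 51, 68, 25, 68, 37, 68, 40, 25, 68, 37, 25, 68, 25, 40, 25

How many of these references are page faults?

37 → miss, frames [37]
51 → miss, frames [37, 51]
68 → miss, frames [37, 51, 68]
25 → miss, evict 37, frames [51, 68, 25]
68 → hit
37 → miss, evict 51, frames [25, 68, 37]
68 → hit
40 → miss, evict 25, frames [37, 68, 40]
25 → miss, evict 37, frames [68, 40, 25]
68 → hit
37 → miss, evict 40, frames [25, 68, 37]
25 → hit
68 → hit
25 → hit
40 → miss, evict 37, frames [68, 25, 40]
25 → hit
Page faults: 9.

9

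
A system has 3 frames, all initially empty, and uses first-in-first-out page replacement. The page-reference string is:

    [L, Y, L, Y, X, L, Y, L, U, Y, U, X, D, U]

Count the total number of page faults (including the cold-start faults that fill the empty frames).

5

L: fault, frames [L]
Y: fault, frames [L, Y]
L: hit
Y: hit
X: fault, frames [L, Y, X]
L: hit
Y: hit
L: hit
U: fault, evict L, frames [Y, X, U]
Y: hit
U: hit
X: hit
D: fault, evict Y, frames [X, U, D]
U: hit
Page faults: 5.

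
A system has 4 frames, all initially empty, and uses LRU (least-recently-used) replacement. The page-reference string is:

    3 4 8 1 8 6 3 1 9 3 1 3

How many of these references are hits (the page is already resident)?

5

3 -> fault, frames {3}
4 -> fault, frames {3,4}
8 -> fault, frames {3,4,8}
1 -> fault, frames {3,4,8,1}
8 -> hit
6 -> fault, evict 3, frames {4,1,8,6}
3 -> fault, evict 4, frames {1,8,6,3}
1 -> hit
9 -> fault, evict 8, frames {6,3,1,9}
3 -> hit
1 -> hit
3 -> hit
Hits: 5.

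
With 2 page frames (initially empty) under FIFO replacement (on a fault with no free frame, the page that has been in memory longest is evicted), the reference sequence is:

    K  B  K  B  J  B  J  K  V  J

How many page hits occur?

4

K -> miss, frames [K]
B -> miss, frames [K, B]
K -> hit
B -> hit
J -> miss, evict K, frames [B, J]
B -> hit
J -> hit
K -> miss, evict B, frames [J, K]
V -> miss, evict J, frames [K, V]
J -> miss, evict K, frames [V, J]
Hits: 4.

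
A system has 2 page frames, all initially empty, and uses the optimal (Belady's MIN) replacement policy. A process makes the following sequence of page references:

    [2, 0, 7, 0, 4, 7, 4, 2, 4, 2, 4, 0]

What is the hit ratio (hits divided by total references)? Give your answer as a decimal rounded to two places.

2 -> miss, frames (2)
0 -> miss, frames (2 0)
7 -> miss, evict 2, frames (0 7)
0 -> hit
4 -> miss, evict 0, frames (7 4)
7 -> hit
4 -> hit
2 -> miss, evict 7, frames (4 2)
4 -> hit
2 -> hit
4 -> hit
0 -> miss, evict 2, frames (4 0)
Hits: 6 of 12 references → 6/12 = 0.5000.

0.50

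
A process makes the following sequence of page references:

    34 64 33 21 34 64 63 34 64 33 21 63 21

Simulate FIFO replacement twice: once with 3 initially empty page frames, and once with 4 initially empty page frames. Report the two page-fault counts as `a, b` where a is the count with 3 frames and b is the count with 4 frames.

3 frames: F F F F F F F . . F F . . → 9 faults.
4 frames: F F F F . . F F F F F F . → 10 faults.
10 > 9: adding a frame increased faults — Belady's anomaly.

9, 10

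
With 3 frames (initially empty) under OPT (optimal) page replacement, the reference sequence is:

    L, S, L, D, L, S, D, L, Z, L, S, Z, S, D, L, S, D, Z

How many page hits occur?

L -> miss, frames {L}
S -> miss, frames {L,S}
L -> hit
D -> miss, frames {L,S,D}
L -> hit
S -> hit
D -> hit
L -> hit
Z -> miss, evict D, frames {L,S,Z}
L -> hit
S -> hit
Z -> hit
S -> hit
D -> miss, evict Z, frames {L,S,D}
L -> hit
S -> hit
D -> hit
Z -> miss, evict D, frames {L,S,Z}
Hits: 12.

12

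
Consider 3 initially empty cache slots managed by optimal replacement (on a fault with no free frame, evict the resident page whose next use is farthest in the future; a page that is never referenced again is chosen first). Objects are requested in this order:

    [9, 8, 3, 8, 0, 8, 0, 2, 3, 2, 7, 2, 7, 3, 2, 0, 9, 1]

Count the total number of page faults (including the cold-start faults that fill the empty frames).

9 -> miss, frames [9]
8 -> miss, frames [9, 8]
3 -> miss, frames [9, 8, 3]
8 -> hit
0 -> miss, evict 9, frames [8, 3, 0]
8 -> hit
0 -> hit
2 -> miss, evict 8, frames [3, 0, 2]
3 -> hit
2 -> hit
7 -> miss, evict 0, frames [3, 2, 7]
2 -> hit
7 -> hit
3 -> hit
2 -> hit
0 -> miss, evict 7, frames [3, 2, 0]
9 -> miss, evict 0, frames [3, 2, 9]
1 -> miss, evict 9, frames [3, 2, 1]
Page faults: 9.

9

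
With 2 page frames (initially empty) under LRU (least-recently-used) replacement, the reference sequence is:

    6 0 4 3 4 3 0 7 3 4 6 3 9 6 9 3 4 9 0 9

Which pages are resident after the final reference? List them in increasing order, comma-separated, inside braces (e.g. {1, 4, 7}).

6 → fault, frames {6}
0 → fault, frames {6,0}
4 → fault, evict 6, frames {0,4}
3 → fault, evict 0, frames {4,3}
4 → hit
3 → hit
0 → fault, evict 4, frames {3,0}
7 → fault, evict 3, frames {0,7}
3 → fault, evict 0, frames {7,3}
4 → fault, evict 7, frames {3,4}
6 → fault, evict 3, frames {4,6}
3 → fault, evict 4, frames {6,3}
9 → fault, evict 6, frames {3,9}
6 → fault, evict 3, frames {9,6}
9 → hit
3 → fault, evict 6, frames {9,3}
4 → fault, evict 9, frames {3,4}
9 → fault, evict 3, frames {4,9}
0 → fault, evict 4, frames {9,0}
9 → hit

{0, 9}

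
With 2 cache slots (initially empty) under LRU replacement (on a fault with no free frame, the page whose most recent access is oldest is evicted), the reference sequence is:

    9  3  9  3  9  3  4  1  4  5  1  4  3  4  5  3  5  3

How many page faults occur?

9 → miss, frames {9}
3 → miss, frames {9,3}
9 → hit
3 → hit
9 → hit
3 → hit
4 → miss, evict 9, frames {3,4}
1 → miss, evict 3, frames {4,1}
4 → hit
5 → miss, evict 1, frames {4,5}
1 → miss, evict 4, frames {5,1}
4 → miss, evict 5, frames {1,4}
3 → miss, evict 1, frames {4,3}
4 → hit
5 → miss, evict 3, frames {4,5}
3 → miss, evict 4, frames {5,3}
5 → hit
3 → hit
Page faults: 10.

10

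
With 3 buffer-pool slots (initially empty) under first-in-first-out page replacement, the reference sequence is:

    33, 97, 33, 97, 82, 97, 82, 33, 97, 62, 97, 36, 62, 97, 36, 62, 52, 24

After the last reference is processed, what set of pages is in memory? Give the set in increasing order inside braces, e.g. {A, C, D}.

33: fault, frames (33)
97: fault, frames (33 97)
33: hit
97: hit
82: fault, frames (33 97 82)
97: hit
82: hit
33: hit
97: hit
62: fault, evict 33, frames (97 82 62)
97: hit
36: fault, evict 97, frames (82 62 36)
62: hit
97: fault, evict 82, frames (62 36 97)
36: hit
62: hit
52: fault, evict 62, frames (36 97 52)
24: fault, evict 36, frames (97 52 24)

{24, 52, 97}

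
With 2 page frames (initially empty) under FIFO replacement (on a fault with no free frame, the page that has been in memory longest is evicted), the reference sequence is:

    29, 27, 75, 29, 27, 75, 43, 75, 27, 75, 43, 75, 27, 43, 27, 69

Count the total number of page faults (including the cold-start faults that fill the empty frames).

29 -> fault, frames [29]
27 -> fault, frames [29, 27]
75 -> fault, evict 29, frames [27, 75]
29 -> fault, evict 27, frames [75, 29]
27 -> fault, evict 75, frames [29, 27]
75 -> fault, evict 29, frames [27, 75]
43 -> fault, evict 27, frames [75, 43]
75 -> hit
27 -> fault, evict 75, frames [43, 27]
75 -> fault, evict 43, frames [27, 75]
43 -> fault, evict 27, frames [75, 43]
75 -> hit
27 -> fault, evict 75, frames [43, 27]
43 -> hit
27 -> hit
69 -> fault, evict 43, frames [27, 69]
Page faults: 12.

12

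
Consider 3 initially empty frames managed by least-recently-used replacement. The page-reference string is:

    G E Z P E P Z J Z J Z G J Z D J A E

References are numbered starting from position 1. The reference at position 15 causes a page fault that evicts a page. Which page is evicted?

G

pos 1: G: miss, frames (G)
pos 2: E: miss, frames (G E)
pos 3: Z: miss, frames (G E Z)
pos 4: P: miss, evict G, frames (E Z P)
pos 5: E: hit
pos 6: P: hit
pos 7: Z: hit
pos 8: J: miss, evict E, frames (P Z J)
pos 9: Z: hit
pos 10: J: hit
pos 11: Z: hit
pos 12: G: miss, evict P, frames (J Z G)
pos 13: J: hit
pos 14: Z: hit
pos 15: D: miss, evict G, frames (J Z D)
At position 15, page G is evicted.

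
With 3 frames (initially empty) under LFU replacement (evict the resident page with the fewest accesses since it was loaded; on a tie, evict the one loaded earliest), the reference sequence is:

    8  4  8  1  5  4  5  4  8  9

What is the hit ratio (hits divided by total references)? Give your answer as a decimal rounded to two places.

0.40

8 → miss, frames (8)
4 → miss, frames (8 4)
8 → hit
1 → miss, frames (8 4 1)
5 → miss, evict 4, frames (8 1 5)
4 → miss, evict 1, frames (8 5 4)
5 → hit
4 → hit
8 → hit
9 → miss, evict 5, frames (8 4 9)
Hits: 4 of 10 references → 4/10 = 0.4000.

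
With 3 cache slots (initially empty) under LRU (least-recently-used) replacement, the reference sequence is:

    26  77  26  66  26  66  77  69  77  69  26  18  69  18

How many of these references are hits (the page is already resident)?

8

26 -> miss, frames [26]
77 -> miss, frames [26, 77]
26 -> hit
66 -> miss, frames [77, 26, 66]
26 -> hit
66 -> hit
77 -> hit
69 -> miss, evict 26, frames [66, 77, 69]
77 -> hit
69 -> hit
26 -> miss, evict 66, frames [77, 69, 26]
18 -> miss, evict 77, frames [69, 26, 18]
69 -> hit
18 -> hit
Hits: 8.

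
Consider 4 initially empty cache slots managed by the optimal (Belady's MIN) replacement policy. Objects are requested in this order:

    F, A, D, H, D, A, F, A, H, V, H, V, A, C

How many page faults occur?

6

F: miss, frames {F}
A: miss, frames {F,A}
D: miss, frames {F,A,D}
H: miss, frames {F,A,D,H}
D: hit
A: hit
F: hit
A: hit
H: hit
V: miss, evict D, frames {F,A,H,V}
H: hit
V: hit
A: hit
C: miss, evict V, frames {F,A,H,C}
Page faults: 6.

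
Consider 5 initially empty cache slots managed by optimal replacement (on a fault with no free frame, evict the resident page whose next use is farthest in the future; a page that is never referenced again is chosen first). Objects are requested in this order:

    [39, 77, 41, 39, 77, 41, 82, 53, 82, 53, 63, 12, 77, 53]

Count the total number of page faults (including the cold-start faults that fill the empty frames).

7

39 → miss, frames (39)
77 → miss, frames (39 77)
41 → miss, frames (39 77 41)
39 → hit
77 → hit
41 → hit
82 → miss, frames (39 77 41 82)
53 → miss, frames (39 77 41 82 53)
82 → hit
53 → hit
63 → miss, evict 82, frames (39 77 41 53 63)
12 → miss, evict 63, frames (39 77 41 53 12)
77 → hit
53 → hit
Page faults: 7.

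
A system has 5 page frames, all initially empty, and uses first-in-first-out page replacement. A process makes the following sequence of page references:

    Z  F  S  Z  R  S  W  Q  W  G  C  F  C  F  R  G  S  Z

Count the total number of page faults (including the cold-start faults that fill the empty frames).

12

Z: miss, frames [Z]
F: miss, frames [Z, F]
S: miss, frames [Z, F, S]
Z: hit
R: miss, frames [Z, F, S, R]
S: hit
W: miss, frames [Z, F, S, R, W]
Q: miss, evict Z, frames [F, S, R, W, Q]
W: hit
G: miss, evict F, frames [S, R, W, Q, G]
C: miss, evict S, frames [R, W, Q, G, C]
F: miss, evict R, frames [W, Q, G, C, F]
C: hit
F: hit
R: miss, evict W, frames [Q, G, C, F, R]
G: hit
S: miss, evict Q, frames [G, C, F, R, S]
Z: miss, evict G, frames [C, F, R, S, Z]
Page faults: 12.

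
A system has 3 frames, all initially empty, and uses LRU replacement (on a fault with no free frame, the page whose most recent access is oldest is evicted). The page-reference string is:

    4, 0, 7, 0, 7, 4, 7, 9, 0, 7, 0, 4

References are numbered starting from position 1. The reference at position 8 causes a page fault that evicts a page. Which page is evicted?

pos 1: 4 → fault, frames {4}
pos 2: 0 → fault, frames {4,0}
pos 3: 7 → fault, frames {4,0,7}
pos 4: 0 → hit
pos 5: 7 → hit
pos 6: 4 → hit
pos 7: 7 → hit
pos 8: 9 → fault, evict 0, frames {4,7,9}
At position 8, page 0 is evicted.

0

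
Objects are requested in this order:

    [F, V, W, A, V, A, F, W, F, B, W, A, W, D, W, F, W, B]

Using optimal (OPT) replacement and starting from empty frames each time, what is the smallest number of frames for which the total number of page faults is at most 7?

4

f=1: 18 faults
f=2: 11 faults
f=3: 8 faults
f=4: 6 faults
f=5: 6 faults
f=6: 6 faults
Smallest f with faults ≤ 7 is 4.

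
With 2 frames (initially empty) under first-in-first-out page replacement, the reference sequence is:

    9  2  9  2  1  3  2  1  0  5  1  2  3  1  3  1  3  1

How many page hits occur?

6

9: fault, frames [9]
2: fault, frames [9, 2]
9: hit
2: hit
1: fault, evict 9, frames [2, 1]
3: fault, evict 2, frames [1, 3]
2: fault, evict 1, frames [3, 2]
1: fault, evict 3, frames [2, 1]
0: fault, evict 2, frames [1, 0]
5: fault, evict 1, frames [0, 5]
1: fault, evict 0, frames [5, 1]
2: fault, evict 5, frames [1, 2]
3: fault, evict 1, frames [2, 3]
1: fault, evict 2, frames [3, 1]
3: hit
1: hit
3: hit
1: hit
Hits: 6.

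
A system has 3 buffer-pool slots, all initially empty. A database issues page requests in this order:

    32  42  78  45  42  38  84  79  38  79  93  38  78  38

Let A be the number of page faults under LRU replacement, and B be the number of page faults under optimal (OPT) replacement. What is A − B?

Under LRU: F F F F . F F F . . F . F . → 9 faults.
Under OPT: F F F F . F F F . . F . . . → 8 faults.
A − B = 9 − 8 = 1.

1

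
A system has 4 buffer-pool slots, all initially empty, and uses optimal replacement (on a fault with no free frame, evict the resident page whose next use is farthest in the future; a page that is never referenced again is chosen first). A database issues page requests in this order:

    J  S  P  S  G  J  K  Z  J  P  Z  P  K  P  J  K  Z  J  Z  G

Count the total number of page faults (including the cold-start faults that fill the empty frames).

J → fault, frames [J]
S → fault, frames [J, S]
P → fault, frames [J, S, P]
S → hit
G → fault, frames [J, S, P, G]
J → hit
K → fault, evict S, frames [J, P, G, K]
Z → fault, evict G, frames [J, P, K, Z]
J → hit
P → hit
Z → hit
P → hit
K → hit
P → hit
J → hit
K → hit
Z → hit
J → hit
Z → hit
G → fault, evict Z, frames [J, P, K, G]
Page faults: 7.

7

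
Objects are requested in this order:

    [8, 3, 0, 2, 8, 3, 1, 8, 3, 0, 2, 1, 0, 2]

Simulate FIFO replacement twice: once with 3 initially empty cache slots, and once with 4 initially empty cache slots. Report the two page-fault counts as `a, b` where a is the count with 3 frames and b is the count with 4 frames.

3 frames: F F F F F F F . . F F . . . → 9 faults.
4 frames: F F F F . . F F F F F F . . → 10 faults.
10 > 9: adding a frame increased faults — Belady's anomaly.

9, 10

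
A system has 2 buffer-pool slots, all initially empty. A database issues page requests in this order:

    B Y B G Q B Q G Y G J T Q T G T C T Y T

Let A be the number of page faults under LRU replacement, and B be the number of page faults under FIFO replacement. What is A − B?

-2

Under LRU: F F . F F F . F F . F F F . F . F . F . → 13 faults.
Under FIFO: F F . F F F . F F . F F F . F F F . F F → 15 faults.
A − B = 13 − 15 = -2.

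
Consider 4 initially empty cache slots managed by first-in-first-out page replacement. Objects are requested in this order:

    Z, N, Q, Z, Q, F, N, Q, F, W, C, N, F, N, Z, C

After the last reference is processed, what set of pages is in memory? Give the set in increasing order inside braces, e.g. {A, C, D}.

Z → fault, frames (Z)
N → fault, frames (Z N)
Q → fault, frames (Z N Q)
Z → hit
Q → hit
F → fault, frames (Z N Q F)
N → hit
Q → hit
F → hit
W → fault, evict Z, frames (N Q F W)
C → fault, evict N, frames (Q F W C)
N → fault, evict Q, frames (F W C N)
F → hit
N → hit
Z → fault, evict F, frames (W C N Z)
C → hit

{C, N, W, Z}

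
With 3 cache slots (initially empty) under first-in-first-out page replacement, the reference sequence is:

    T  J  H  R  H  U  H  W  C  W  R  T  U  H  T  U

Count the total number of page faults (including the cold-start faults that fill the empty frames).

11

T → fault, frames [T]
J → fault, frames [T, J]
H → fault, frames [T, J, H]
R → fault, evict T, frames [J, H, R]
H → hit
U → fault, evict J, frames [H, R, U]
H → hit
W → fault, evict H, frames [R, U, W]
C → fault, evict R, frames [U, W, C]
W → hit
R → fault, evict U, frames [W, C, R]
T → fault, evict W, frames [C, R, T]
U → fault, evict C, frames [R, T, U]
H → fault, evict R, frames [T, U, H]
T → hit
U → hit
Page faults: 11.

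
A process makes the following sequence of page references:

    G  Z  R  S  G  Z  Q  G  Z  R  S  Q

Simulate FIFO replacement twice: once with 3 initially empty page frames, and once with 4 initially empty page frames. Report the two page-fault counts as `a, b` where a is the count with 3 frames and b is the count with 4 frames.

3 frames: F F F F F F F . . F F . → 9 faults.
4 frames: F F F F . . F F F F F F → 10 faults.
10 > 9: adding a frame increased faults — Belady's anomaly.

9, 10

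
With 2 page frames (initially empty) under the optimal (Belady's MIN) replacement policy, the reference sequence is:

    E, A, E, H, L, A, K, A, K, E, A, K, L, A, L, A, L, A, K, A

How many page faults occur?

E: fault, frames {E}
A: fault, frames {E,A}
E: hit
H: fault, evict E, frames {A,H}
L: fault, evict H, frames {A,L}
A: hit
K: fault, evict L, frames {A,K}
A: hit
K: hit
E: fault, evict K, frames {A,E}
A: hit
K: fault, evict E, frames {A,K}
L: fault, evict K, frames {A,L}
A: hit
L: hit
A: hit
L: hit
A: hit
K: fault, evict L, frames {A,K}
A: hit
Page faults: 9.

9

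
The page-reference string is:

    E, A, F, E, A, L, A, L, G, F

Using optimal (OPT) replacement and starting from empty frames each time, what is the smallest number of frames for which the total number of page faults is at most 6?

3

f=1: 10 faults
f=2: 7 faults
f=3: 5 faults
f=4: 5 faults
f=5: 5 faults
Smallest f with faults ≤ 6 is 3.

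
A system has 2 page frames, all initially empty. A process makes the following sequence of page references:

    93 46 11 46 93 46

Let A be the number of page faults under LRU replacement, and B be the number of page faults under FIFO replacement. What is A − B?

-1

Under LRU: F F F . F . → 4 faults.
Under FIFO: F F F . F F → 5 faults.
A − B = 4 − 5 = -1.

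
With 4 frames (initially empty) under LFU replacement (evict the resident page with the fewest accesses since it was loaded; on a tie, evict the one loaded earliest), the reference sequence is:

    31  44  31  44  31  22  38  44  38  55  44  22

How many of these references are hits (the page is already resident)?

31 -> fault, frames {31}
44 -> fault, frames {31,44}
31 -> hit
44 -> hit
31 -> hit
22 -> fault, frames {31,44,22}
38 -> fault, frames {31,44,22,38}
44 -> hit
38 -> hit
55 -> fault, evict 22, frames {31,44,38,55}
44 -> hit
22 -> fault, evict 55, frames {31,44,38,22}
Hits: 6.

6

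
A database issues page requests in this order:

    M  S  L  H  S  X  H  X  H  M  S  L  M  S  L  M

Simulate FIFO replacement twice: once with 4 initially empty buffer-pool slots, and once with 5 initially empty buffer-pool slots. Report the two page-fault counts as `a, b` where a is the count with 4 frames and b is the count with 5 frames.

8, 5

4 frames: F F F F . F . . . F F F . . . . → 8 faults.
5 frames: F F F F . F . . . . . . . . . . → 5 faults.
5 < 8: adding a frame reduced faults, as is typical.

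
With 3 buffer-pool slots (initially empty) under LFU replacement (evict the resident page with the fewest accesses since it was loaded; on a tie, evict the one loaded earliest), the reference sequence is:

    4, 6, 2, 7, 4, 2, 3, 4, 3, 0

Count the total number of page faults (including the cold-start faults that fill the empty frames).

4: miss, frames [4]
6: miss, frames [4, 6]
2: miss, frames [4, 6, 2]
7: miss, evict 4, frames [6, 2, 7]
4: miss, evict 6, frames [2, 7, 4]
2: hit
3: miss, evict 7, frames [2, 4, 3]
4: hit
3: hit
0: miss, evict 2, frames [4, 3, 0]
Page faults: 7.

7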